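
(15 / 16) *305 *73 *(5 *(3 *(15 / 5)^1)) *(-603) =-9062411625 / 16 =-566400726.56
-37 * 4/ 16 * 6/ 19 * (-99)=10989/ 38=289.18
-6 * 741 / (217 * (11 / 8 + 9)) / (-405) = 0.00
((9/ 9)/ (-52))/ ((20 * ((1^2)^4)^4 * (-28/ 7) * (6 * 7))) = 1/ 174720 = 0.00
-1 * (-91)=91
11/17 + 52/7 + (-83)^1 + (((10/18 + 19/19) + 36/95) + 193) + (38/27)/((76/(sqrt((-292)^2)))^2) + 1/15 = 42993152/305235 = 140.85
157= 157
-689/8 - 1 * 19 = -841/8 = -105.12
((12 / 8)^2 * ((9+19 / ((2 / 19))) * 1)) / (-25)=-3411 / 200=-17.06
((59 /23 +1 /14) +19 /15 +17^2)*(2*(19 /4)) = 2782.58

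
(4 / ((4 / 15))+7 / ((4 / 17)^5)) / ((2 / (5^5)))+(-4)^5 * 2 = 31103177571 / 2048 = 15187098.42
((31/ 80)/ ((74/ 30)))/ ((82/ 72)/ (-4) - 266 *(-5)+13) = 837/ 7153987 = 0.00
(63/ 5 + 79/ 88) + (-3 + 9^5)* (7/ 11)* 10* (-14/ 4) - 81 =-578680501/ 440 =-1315182.96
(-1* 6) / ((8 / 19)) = -57 / 4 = -14.25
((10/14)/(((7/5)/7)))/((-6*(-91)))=25/3822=0.01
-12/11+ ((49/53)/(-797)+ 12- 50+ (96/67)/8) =-38.91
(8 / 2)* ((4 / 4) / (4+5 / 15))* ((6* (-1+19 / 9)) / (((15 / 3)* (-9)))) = -0.14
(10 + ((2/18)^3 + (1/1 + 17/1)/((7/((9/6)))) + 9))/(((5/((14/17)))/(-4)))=-15.06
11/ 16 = 0.69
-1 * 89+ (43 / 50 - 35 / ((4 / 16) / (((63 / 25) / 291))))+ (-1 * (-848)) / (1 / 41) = 168191441 / 4850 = 34678.65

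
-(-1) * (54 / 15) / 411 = 6 / 685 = 0.01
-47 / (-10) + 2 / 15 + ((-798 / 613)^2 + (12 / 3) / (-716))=2632289761 / 403575906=6.52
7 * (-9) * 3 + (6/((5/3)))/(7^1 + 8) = -4719/25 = -188.76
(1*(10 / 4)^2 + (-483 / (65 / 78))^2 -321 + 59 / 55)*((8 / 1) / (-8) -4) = -1678112.41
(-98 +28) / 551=-70 / 551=-0.13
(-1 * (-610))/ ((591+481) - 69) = 610/ 1003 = 0.61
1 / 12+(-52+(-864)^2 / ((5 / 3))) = 447845.68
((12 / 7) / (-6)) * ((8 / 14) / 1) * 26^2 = -5408 / 49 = -110.37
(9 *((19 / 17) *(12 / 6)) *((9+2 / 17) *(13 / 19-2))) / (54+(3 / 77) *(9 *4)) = -298375 / 68493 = -4.36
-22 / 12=-11 / 6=-1.83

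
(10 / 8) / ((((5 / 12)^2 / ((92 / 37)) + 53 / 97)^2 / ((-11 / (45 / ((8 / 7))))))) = -4036679589888 / 4389395592127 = -0.92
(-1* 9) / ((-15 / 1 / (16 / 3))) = 16 / 5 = 3.20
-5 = -5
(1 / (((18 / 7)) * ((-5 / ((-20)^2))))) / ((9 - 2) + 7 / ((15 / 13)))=-50 / 21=-2.38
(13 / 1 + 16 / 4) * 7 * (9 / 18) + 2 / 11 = 1313 / 22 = 59.68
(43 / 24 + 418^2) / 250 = 4193419 / 6000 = 698.90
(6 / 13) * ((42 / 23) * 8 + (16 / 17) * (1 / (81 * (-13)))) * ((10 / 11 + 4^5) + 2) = 135876601856 / 19625463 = 6923.49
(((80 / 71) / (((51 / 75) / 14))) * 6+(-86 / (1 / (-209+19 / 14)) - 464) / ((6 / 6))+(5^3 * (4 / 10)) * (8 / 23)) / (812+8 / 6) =10231237899 / 474157880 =21.58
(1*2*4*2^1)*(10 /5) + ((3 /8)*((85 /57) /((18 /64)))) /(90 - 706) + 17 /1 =1290281 /26334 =49.00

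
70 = 70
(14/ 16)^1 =7/ 8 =0.88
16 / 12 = 4 / 3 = 1.33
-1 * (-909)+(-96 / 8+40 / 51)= 45787 / 51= 897.78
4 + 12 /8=11 /2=5.50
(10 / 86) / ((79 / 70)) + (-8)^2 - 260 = -665462 / 3397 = -195.90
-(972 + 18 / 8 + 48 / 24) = -3905 / 4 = -976.25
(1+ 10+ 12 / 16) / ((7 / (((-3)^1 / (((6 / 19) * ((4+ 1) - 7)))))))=893 / 112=7.97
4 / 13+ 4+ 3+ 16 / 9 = 1063 / 117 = 9.09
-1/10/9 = -0.01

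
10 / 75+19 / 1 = 287 / 15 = 19.13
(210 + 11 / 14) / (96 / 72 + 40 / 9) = 36.48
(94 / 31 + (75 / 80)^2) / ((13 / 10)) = 155195 / 51584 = 3.01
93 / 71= 1.31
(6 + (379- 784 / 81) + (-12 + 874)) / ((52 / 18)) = 100223 / 234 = 428.30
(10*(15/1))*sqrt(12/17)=300*sqrt(51)/17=126.03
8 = 8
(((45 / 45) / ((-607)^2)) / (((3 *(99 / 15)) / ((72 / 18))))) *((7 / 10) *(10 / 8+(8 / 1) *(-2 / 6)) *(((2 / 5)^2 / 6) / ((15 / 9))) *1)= -119 / 13678669125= -0.00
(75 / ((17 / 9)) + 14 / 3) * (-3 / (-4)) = 2263 / 68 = 33.28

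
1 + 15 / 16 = 31 / 16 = 1.94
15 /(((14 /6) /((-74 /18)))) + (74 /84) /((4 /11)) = -4033 /168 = -24.01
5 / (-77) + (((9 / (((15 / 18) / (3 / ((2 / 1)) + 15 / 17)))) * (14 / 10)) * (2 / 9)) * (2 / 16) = 122477 / 130900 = 0.94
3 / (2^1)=3 / 2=1.50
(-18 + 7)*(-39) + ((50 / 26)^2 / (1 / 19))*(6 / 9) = 241253 / 507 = 475.84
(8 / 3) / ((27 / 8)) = 64 / 81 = 0.79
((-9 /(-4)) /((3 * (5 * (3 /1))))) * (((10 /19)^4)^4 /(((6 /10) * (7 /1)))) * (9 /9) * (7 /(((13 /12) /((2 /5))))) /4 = 1000000000000000 /3749738376379075179853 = 0.00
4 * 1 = 4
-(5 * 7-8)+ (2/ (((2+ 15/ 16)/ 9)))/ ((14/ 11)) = -7299/ 329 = -22.19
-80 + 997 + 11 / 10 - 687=2311 / 10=231.10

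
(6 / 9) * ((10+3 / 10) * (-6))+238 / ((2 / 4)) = 2174 / 5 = 434.80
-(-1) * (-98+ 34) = -64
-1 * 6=-6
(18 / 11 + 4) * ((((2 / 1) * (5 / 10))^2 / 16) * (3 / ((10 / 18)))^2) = 22599 / 2200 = 10.27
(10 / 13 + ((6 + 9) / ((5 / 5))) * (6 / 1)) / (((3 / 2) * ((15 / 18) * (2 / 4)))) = 1888 / 13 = 145.23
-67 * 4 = -268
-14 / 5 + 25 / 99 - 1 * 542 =-544.55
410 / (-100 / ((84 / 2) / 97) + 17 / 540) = -1549800 / 872881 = -1.78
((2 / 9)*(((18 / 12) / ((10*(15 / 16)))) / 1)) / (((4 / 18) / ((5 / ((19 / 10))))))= 8 / 19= 0.42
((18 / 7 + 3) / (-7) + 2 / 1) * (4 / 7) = 236 / 343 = 0.69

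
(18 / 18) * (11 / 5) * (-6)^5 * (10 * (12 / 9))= -228096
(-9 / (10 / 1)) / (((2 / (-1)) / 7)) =63 / 20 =3.15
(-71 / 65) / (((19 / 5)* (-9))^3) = 1775 / 65002743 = 0.00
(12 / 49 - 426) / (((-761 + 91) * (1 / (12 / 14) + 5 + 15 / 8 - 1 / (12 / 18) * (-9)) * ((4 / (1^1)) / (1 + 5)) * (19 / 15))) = 59292 / 1697311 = 0.03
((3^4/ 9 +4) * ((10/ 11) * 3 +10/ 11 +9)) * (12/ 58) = 10842/ 319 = 33.99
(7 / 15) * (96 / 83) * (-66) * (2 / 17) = -29568 / 7055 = -4.19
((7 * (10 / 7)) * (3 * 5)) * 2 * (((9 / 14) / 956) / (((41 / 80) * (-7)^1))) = -27000 / 480151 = -0.06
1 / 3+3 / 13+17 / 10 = 883 / 390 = 2.26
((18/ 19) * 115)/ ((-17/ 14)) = -28980/ 323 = -89.72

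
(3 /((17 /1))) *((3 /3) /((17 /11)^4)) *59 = 2591457 /1419857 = 1.83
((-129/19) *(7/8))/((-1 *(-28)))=-129/608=-0.21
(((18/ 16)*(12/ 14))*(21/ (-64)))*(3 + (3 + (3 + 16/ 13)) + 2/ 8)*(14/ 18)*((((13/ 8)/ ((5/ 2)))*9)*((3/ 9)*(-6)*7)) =432621/ 2048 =211.24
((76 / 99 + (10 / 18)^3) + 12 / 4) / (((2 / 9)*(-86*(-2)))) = 7897 / 76626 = 0.10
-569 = -569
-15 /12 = -5 /4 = -1.25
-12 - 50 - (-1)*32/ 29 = -1766/ 29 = -60.90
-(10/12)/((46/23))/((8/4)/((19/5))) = -19/24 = -0.79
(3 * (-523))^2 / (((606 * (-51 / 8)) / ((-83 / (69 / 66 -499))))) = -1997855816 / 18809735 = -106.21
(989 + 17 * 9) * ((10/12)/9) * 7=19985/27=740.19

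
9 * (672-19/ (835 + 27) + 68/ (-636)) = 276255903/ 45686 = 6046.84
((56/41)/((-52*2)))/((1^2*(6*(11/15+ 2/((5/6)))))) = -35/50102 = -0.00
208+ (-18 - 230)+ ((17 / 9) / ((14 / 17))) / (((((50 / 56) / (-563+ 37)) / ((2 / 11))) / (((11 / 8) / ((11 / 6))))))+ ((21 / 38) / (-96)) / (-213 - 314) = -118562885873 / 528686400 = -224.26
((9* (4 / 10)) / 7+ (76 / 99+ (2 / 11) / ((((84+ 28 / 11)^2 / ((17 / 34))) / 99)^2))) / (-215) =-1042463825719237 / 174832210267545600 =-0.01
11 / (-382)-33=-33.03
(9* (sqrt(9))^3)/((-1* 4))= -243/4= -60.75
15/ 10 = 3/ 2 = 1.50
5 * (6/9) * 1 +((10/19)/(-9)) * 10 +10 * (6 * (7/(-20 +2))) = -3520/171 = -20.58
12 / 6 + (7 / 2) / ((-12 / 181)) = -1219 / 24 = -50.79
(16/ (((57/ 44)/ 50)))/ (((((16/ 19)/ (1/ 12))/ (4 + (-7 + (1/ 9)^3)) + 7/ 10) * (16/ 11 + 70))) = -2116048000/ 653721309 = -3.24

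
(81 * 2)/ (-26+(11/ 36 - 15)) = -5832/ 1465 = -3.98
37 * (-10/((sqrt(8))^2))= -185/4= -46.25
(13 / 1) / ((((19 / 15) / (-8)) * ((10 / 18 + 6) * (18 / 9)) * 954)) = -390 / 59413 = -0.01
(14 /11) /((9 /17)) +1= 337 /99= 3.40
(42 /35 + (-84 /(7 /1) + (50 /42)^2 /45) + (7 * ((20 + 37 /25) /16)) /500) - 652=-526090720529 /793800000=-662.75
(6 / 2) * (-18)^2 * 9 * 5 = 43740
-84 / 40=-21 / 10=-2.10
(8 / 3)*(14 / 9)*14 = 58.07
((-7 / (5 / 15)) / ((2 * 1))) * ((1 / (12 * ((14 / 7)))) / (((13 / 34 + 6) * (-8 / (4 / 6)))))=17 / 2976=0.01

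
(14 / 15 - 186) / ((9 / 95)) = -52744 / 27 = -1953.48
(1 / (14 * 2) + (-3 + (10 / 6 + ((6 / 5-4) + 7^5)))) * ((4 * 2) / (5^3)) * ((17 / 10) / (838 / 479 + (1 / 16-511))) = -919470949072 / 256096115625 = -3.59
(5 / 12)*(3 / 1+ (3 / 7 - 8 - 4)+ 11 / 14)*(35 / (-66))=2725 / 1584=1.72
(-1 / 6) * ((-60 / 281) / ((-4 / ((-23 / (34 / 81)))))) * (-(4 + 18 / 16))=-381915 / 152864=-2.50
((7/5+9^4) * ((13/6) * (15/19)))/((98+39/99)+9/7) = 24633609/218747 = 112.61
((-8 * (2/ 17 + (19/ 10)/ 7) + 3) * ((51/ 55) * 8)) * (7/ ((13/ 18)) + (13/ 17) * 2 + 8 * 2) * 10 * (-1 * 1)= 227.39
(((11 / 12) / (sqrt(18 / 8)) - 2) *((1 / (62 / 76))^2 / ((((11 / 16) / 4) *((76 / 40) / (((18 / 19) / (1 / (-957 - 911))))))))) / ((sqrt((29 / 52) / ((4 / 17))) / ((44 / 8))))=239104000 *sqrt(6409) / 473773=40402.82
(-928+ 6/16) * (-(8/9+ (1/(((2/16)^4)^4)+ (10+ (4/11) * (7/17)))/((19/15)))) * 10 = 131831018439445406176135/63954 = 2061341252141311038.81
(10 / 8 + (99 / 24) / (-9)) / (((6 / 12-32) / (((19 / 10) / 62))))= -361 / 468720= -0.00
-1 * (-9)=9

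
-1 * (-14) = 14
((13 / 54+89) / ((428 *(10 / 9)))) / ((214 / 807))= 1296311 / 1831840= 0.71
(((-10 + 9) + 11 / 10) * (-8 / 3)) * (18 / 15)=-8 / 25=-0.32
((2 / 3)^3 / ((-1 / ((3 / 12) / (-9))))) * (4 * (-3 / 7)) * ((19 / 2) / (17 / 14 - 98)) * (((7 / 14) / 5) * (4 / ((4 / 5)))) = 76 / 109755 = 0.00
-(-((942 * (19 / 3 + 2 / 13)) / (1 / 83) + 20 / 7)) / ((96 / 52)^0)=46156062 / 91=507209.47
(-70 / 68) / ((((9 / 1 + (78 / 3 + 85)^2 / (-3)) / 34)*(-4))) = -35 / 16392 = -0.00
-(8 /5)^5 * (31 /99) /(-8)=126976 /309375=0.41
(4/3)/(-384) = -0.00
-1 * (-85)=85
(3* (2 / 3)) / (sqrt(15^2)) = 2 / 15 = 0.13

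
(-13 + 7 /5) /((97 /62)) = -3596 /485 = -7.41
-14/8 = -7/4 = -1.75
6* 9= 54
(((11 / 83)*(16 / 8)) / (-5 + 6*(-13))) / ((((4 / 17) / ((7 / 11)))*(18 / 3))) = -119 / 82668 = -0.00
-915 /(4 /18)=-4117.50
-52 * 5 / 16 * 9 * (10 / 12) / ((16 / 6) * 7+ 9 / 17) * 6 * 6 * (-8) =1790100 / 979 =1828.50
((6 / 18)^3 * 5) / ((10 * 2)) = 1 / 108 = 0.01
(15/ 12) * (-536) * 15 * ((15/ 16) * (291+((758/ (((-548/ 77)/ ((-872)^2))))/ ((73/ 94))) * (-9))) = -707506985502280125/ 80008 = -8842953023476.15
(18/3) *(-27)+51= -111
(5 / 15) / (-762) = -1 / 2286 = -0.00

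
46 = 46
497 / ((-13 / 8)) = -3976 / 13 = -305.85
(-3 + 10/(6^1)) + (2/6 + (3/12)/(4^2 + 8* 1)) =-95/96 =-0.99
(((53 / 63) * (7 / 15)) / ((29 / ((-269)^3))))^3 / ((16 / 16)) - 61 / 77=-84545180173785770406270090716 / 4620468612375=-18297966562817553.65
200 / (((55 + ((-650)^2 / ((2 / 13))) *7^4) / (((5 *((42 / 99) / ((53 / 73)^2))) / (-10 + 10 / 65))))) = -12123475 / 977952801975336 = -0.00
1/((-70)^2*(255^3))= 1/81248737500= 0.00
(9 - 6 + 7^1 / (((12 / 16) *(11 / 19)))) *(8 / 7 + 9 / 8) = 80137 / 1848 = 43.36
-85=-85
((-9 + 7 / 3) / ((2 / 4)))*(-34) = 1360 / 3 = 453.33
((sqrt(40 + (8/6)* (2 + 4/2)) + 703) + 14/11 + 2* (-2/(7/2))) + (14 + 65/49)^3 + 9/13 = 2* sqrt(102)/3 + 72410727875/16823807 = 4310.80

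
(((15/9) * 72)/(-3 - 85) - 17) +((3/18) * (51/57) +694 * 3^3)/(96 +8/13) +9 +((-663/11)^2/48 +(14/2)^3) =653233424/1082829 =603.27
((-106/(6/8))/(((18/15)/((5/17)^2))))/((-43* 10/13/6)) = 68900/37281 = 1.85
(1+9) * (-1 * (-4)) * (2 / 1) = 80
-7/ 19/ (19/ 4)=-28/ 361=-0.08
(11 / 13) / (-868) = -11 / 11284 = -0.00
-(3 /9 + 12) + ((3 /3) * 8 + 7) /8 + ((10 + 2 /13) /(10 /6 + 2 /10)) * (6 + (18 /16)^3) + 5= 697363 /19968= 34.92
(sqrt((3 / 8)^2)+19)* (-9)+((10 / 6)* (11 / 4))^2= -22085 / 144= -153.37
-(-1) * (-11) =-11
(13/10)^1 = 13/10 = 1.30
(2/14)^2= 1/49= 0.02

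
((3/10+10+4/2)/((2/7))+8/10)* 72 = 15786/5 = 3157.20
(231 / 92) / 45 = 77 / 1380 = 0.06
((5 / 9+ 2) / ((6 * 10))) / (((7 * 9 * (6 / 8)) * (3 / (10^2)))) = 460 / 15309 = 0.03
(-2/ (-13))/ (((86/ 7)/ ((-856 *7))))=-41944/ 559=-75.03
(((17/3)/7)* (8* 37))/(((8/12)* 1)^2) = 3774/7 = 539.14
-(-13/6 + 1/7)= 85/42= 2.02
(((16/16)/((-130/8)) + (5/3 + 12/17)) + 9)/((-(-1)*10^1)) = 18748/16575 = 1.13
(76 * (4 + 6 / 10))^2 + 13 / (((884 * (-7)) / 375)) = 1454410529 / 11900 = 122219.37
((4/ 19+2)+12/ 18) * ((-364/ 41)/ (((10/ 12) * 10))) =-1456/ 475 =-3.07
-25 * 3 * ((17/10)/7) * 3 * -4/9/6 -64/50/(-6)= 2237/525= 4.26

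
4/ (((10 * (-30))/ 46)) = -46/ 75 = -0.61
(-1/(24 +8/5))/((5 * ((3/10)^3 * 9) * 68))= -0.00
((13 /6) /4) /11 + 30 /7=8011 /1848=4.33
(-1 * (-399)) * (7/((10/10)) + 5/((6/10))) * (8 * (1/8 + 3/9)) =67298/3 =22432.67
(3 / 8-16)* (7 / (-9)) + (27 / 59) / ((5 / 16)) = 289229 / 21240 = 13.62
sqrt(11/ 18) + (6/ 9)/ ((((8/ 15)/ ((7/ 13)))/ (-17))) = -595/ 52 + sqrt(22)/ 6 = -10.66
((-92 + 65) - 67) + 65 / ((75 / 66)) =-36.80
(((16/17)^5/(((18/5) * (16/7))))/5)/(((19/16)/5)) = 18350080/242795547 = 0.08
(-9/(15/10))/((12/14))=-7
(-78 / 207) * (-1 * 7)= 182 / 69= 2.64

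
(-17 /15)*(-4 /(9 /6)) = 136 /45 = 3.02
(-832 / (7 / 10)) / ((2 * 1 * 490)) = -416 / 343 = -1.21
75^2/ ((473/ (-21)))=-118125/ 473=-249.74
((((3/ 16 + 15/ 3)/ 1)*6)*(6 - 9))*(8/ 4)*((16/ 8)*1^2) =-747/ 2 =-373.50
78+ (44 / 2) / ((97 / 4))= 7654 / 97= 78.91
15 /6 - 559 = -1113 /2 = -556.50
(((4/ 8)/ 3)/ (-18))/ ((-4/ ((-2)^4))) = 1/ 27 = 0.04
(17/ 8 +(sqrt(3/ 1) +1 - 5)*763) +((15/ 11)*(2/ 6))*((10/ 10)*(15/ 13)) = -3488457/ 1144 +763*sqrt(3) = -1727.80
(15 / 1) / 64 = 15 / 64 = 0.23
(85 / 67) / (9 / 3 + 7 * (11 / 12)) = 1020 / 7571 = 0.13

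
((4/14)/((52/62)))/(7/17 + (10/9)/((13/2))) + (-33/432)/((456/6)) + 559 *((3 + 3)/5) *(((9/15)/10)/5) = 25214850103/2920680000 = 8.63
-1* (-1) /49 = 1 /49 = 0.02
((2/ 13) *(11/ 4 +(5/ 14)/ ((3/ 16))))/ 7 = 391/ 3822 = 0.10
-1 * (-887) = 887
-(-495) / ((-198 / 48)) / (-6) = 20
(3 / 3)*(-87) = -87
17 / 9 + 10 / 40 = 77 / 36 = 2.14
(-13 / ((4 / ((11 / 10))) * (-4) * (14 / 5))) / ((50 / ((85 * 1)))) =2431 / 4480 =0.54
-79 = -79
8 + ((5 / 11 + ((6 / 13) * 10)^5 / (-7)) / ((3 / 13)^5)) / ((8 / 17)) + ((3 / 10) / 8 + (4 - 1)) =-1451886284837 / 1496880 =-969941.67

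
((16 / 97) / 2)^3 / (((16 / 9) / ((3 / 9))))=96 / 912673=0.00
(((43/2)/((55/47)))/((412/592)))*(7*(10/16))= 523439/4532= 115.50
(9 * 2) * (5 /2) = 45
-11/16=-0.69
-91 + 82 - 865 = -874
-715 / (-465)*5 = 715 / 93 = 7.69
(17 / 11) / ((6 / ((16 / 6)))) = 68 / 99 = 0.69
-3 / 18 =-1 / 6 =-0.17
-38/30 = -19/15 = -1.27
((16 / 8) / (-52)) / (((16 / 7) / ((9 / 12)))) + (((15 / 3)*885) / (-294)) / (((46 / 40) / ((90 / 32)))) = -69053667 / 1875328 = -36.82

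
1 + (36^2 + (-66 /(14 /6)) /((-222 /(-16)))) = 335395 /259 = 1294.96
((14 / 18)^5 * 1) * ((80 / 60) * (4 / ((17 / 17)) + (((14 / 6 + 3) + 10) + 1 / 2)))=4000066 / 531441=7.53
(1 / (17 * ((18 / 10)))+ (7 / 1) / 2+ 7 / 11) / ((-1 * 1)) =-14033 / 3366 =-4.17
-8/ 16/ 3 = -1/ 6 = -0.17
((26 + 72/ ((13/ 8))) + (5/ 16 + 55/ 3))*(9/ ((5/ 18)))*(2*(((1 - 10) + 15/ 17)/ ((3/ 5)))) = -34469847/ 442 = -77986.08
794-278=516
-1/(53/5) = -5/53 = -0.09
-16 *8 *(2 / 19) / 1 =-256 / 19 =-13.47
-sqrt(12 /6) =-sqrt(2) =-1.41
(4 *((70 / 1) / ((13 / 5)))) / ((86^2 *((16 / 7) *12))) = 0.00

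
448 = 448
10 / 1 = 10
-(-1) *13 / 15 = 13 / 15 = 0.87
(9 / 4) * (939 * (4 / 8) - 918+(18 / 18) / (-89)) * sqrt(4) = -718515 / 356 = -2018.30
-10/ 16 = -5/ 8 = -0.62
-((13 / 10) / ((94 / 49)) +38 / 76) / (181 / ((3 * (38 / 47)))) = -0.02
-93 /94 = -0.99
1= 1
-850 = -850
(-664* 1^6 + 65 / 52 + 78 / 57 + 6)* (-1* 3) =149427 / 76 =1966.14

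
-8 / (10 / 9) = -36 / 5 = -7.20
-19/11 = -1.73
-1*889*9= -8001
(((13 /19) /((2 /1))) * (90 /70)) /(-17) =-117 /4522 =-0.03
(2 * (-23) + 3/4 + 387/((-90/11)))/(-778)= 1851/15560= 0.12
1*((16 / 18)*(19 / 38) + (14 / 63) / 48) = 97 / 216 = 0.45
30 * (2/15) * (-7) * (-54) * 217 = 328104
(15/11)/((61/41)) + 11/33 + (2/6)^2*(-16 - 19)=-15937/6039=-2.64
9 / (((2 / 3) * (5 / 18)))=243 / 5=48.60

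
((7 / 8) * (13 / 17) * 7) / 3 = 637 / 408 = 1.56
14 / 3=4.67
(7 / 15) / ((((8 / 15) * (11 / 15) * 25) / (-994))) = -10437 / 220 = -47.44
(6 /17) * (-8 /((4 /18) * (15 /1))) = -72 /85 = -0.85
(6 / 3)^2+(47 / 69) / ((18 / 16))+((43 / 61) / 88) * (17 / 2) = 31158911 / 6667056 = 4.67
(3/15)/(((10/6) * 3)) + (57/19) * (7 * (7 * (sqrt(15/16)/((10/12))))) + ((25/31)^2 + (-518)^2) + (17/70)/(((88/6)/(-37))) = 441 * sqrt(15)/10 + 3971035355541/14799400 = 268494.88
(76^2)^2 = 33362176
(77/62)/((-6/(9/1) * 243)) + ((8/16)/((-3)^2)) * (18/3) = 3271/10044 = 0.33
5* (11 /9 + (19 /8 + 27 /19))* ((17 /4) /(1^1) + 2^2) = 377575 /1824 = 207.00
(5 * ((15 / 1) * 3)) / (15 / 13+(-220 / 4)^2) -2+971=7624677 / 7868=969.07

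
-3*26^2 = -2028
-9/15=-0.60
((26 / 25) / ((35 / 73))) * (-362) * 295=-231642.77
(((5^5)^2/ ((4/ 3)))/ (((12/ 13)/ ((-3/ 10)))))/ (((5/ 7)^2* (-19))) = 149296875/ 608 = 245554.07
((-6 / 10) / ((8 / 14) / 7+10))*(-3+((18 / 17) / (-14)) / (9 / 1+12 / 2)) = 18774 / 104975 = 0.18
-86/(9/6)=-172/3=-57.33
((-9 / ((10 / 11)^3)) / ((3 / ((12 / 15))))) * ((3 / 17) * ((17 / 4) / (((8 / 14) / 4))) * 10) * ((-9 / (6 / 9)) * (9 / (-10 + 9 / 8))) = -20376279 / 8875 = -2295.92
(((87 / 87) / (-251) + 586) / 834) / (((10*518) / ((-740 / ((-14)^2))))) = -0.00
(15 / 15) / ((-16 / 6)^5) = -243 / 32768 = -0.01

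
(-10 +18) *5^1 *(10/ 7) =400/ 7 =57.14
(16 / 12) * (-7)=-9.33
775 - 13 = 762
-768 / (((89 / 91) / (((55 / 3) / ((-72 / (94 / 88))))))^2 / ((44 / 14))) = -718642925 / 3849606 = -186.68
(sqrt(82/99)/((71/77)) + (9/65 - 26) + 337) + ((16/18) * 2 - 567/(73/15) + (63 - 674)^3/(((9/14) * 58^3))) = -1621.15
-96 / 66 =-16 / 11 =-1.45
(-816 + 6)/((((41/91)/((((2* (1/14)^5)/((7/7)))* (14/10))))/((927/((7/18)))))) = -8785179/393764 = -22.31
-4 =-4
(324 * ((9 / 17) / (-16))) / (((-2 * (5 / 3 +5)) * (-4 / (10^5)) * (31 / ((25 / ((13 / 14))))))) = -239203125 / 13702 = -17457.53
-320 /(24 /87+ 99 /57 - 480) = 176320 /263371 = 0.67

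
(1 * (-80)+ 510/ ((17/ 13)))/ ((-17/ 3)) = -930/ 17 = -54.71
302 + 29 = 331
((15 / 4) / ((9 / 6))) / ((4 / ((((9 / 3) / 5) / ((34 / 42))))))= 63 / 136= 0.46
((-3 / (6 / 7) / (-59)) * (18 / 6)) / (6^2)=7 / 1416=0.00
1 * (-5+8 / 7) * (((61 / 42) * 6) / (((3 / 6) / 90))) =-296460 / 49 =-6050.20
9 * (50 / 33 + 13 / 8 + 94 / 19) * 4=121701 / 418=291.15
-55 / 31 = -1.77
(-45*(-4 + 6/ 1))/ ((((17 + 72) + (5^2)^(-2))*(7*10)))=-1875/ 129794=-0.01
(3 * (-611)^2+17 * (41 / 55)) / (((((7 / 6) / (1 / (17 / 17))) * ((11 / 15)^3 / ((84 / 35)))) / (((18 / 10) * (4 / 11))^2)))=155193147410688 / 62004635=2502928.17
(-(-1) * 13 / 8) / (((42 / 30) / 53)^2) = 2328.89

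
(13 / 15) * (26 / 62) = 169 / 465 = 0.36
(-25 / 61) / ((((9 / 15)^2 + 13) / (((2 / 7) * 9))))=-0.08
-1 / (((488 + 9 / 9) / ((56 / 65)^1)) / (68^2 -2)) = -258832 / 31785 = -8.14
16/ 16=1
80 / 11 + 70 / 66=25 / 3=8.33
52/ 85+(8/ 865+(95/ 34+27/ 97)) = 10536653/ 2852770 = 3.69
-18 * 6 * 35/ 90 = -42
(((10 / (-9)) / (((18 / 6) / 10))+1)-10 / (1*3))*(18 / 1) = -326 / 3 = -108.67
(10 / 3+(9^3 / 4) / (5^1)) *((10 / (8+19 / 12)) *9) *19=816354 / 115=7098.73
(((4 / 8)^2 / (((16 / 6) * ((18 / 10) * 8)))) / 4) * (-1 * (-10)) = 25 / 1536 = 0.02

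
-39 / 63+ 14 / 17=73 / 357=0.20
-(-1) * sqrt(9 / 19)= 3 * sqrt(19) / 19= 0.69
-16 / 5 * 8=-128 / 5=-25.60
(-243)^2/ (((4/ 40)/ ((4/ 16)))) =295245/ 2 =147622.50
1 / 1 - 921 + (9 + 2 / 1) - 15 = -924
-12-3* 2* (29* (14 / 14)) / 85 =-1194 / 85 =-14.05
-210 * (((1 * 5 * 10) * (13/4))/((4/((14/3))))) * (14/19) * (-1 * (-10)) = -5573750/19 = -293355.26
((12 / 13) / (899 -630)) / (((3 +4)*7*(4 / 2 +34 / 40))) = 80 / 3255707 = 0.00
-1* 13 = -13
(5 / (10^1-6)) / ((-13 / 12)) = -15 / 13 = -1.15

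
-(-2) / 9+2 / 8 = 17 / 36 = 0.47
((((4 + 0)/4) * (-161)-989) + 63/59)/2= -574.47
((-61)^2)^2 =13845841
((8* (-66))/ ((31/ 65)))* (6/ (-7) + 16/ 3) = -1075360/ 217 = -4955.58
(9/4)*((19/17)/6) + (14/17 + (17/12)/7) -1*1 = 1271/2856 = 0.45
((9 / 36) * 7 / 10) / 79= 7 / 3160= 0.00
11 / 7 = 1.57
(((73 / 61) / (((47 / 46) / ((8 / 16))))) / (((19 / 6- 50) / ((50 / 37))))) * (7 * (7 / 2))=-12340650 / 29808199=-0.41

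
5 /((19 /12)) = 60 /19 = 3.16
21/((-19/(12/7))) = -36/19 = -1.89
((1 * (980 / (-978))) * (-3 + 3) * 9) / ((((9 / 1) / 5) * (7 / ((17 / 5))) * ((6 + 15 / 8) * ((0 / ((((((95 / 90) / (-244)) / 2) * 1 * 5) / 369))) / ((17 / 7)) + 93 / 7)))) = 0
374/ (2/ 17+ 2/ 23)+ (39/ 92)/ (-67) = 112672907/ 61640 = 1827.92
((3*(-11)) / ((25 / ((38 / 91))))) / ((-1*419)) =0.00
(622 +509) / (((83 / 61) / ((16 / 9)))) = 367952 / 249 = 1477.72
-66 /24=-11 /4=-2.75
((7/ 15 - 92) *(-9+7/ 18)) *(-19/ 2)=-808697/ 108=-7487.94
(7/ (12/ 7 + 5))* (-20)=-980/ 47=-20.85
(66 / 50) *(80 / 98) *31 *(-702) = -5745168 / 245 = -23449.67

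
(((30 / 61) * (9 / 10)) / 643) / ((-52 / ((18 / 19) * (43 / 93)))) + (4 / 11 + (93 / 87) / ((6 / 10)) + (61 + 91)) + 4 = 158.15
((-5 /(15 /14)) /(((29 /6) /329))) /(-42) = 658 /87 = 7.56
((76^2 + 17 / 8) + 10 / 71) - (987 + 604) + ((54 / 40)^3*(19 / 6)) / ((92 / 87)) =438389546643 / 104512000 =4194.63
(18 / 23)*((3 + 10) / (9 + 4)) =18 / 23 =0.78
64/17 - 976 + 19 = -16205/17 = -953.24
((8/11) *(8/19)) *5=320/209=1.53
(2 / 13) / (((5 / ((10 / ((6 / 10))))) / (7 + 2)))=60 / 13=4.62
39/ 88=0.44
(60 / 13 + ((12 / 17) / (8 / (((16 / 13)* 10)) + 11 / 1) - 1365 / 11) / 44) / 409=44773815 / 10193348308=0.00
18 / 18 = 1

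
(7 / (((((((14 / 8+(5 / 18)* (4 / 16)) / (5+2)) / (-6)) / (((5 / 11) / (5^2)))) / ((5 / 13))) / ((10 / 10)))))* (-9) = 190512 / 18733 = 10.17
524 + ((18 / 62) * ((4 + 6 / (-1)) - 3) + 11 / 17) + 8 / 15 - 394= 129.73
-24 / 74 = -12 / 37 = -0.32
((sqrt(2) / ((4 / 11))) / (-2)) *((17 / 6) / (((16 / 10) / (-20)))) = 4675 *sqrt(2) / 96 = 68.87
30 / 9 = 3.33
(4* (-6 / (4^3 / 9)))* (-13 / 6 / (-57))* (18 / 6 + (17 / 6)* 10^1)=-611 / 152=-4.02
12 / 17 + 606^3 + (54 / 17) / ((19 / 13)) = 71882041098 / 323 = 222545018.88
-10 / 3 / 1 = -3.33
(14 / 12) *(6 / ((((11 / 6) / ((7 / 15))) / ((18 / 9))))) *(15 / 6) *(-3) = -294 / 11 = -26.73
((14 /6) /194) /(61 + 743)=7 /467928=0.00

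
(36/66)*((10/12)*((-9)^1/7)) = -45/77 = -0.58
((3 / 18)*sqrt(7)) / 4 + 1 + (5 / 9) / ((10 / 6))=sqrt(7) / 24 + 4 / 3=1.44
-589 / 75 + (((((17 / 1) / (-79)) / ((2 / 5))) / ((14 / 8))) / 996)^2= -14890284064043 / 1896046380900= -7.85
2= 2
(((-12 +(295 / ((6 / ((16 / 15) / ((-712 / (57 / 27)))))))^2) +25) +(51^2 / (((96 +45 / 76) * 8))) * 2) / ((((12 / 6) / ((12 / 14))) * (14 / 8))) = 10049516311724 / 2077106886981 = 4.84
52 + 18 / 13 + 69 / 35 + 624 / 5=81971 / 455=180.16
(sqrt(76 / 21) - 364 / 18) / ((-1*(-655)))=-182 / 5895 + 2*sqrt(399) / 13755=-0.03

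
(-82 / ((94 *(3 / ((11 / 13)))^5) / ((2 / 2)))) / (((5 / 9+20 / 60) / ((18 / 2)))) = -6603091 / 418818504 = -0.02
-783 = -783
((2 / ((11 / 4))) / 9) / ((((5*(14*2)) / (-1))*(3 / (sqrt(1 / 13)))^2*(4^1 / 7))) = -1 / 115830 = -0.00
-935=-935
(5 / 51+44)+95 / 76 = 9251 / 204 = 45.35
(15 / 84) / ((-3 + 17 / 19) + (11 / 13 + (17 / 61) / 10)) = -376675 / 2597154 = -0.15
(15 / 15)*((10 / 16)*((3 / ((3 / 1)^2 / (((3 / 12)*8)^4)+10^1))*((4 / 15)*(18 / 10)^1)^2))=864 / 21125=0.04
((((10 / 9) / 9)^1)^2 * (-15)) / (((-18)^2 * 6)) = -125 / 1062882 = -0.00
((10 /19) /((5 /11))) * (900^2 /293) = 17820000 /5567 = 3201.01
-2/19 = -0.11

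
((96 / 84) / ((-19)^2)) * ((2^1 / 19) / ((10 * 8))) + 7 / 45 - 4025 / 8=-1738733165 / 3456936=-502.97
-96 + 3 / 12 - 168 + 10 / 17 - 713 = -66379 / 68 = -976.16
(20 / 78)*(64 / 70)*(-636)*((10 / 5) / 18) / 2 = -8.28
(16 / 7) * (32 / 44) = 128 / 77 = 1.66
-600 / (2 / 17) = -5100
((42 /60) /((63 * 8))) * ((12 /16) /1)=1 /960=0.00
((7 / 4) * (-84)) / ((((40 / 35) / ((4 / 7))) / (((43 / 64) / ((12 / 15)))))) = -31605 / 512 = -61.73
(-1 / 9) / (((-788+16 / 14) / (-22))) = -77 / 24786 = -0.00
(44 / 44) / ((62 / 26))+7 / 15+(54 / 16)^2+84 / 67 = 26978491 / 1993920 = 13.53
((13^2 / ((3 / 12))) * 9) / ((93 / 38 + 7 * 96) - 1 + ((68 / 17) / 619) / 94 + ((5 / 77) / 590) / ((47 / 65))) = 9.03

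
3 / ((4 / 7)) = 5.25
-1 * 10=-10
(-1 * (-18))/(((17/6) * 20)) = 27/85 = 0.32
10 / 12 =5 / 6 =0.83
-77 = -77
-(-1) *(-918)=-918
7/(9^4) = 7/6561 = 0.00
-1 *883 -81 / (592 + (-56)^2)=-883.02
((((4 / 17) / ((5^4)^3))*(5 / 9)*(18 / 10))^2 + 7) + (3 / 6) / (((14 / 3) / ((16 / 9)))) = 2601087093353271484711 / 361740589141845703125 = 7.19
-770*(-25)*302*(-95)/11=-50207500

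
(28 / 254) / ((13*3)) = 14 / 4953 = 0.00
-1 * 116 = -116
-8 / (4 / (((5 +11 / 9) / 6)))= -56 / 27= -2.07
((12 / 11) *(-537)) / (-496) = 1611 / 1364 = 1.18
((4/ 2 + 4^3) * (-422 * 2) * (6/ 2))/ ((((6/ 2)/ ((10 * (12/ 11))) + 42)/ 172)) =-1149730560/ 1691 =-679911.63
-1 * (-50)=50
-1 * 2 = -2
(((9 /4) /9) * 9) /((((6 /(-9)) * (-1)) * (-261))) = -3 /232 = -0.01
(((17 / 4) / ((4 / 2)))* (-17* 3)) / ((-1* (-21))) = -289 / 56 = -5.16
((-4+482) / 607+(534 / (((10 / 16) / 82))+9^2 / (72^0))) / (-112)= -212882753 / 339920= -626.27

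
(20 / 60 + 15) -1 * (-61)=229 / 3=76.33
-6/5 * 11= -66/5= -13.20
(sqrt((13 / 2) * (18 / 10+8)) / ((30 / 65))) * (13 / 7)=169 * sqrt(130) / 60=32.11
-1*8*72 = -576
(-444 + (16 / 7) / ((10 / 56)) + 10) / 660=-351 / 550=-0.64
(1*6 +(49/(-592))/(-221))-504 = -65154287/130832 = -498.00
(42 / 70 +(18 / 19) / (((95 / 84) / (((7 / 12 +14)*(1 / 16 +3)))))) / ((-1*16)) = -548889 / 231040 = -2.38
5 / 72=0.07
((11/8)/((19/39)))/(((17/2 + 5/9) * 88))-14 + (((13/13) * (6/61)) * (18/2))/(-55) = -4659088891/332493920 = -14.01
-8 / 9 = -0.89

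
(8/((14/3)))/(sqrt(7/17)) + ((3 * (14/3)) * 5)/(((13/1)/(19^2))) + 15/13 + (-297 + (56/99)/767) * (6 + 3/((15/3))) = -34964/2301 + 12 * sqrt(119)/49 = -12.52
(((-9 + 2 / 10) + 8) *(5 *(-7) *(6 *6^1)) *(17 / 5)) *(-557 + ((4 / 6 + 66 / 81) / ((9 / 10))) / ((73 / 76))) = -1903077.08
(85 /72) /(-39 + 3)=-85 /2592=-0.03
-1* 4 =-4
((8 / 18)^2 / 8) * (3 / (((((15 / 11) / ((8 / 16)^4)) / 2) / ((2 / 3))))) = 11 / 2430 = 0.00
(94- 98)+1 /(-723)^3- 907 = -344297024038 /377933067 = -911.00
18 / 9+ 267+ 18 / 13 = 3515 / 13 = 270.38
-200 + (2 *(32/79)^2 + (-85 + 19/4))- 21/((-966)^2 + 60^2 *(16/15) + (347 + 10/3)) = -279.92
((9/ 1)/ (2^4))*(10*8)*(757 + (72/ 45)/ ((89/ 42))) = 3034809/ 89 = 34098.98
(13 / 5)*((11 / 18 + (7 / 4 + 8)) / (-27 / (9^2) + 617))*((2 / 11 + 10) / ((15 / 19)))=1289834 / 2289375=0.56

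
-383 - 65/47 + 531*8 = 181590/47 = 3863.62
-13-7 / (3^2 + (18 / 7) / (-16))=-6827 / 495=-13.79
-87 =-87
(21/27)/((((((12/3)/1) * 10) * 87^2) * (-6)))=-7/16349040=-0.00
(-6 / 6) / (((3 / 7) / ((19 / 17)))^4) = -312900721 / 6765201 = -46.25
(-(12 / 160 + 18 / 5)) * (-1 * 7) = 25.72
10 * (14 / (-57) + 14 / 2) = 3850 / 57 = 67.54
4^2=16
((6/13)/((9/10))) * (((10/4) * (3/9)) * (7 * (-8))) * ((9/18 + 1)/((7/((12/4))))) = -200/13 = -15.38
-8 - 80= -88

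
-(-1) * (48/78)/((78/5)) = 20/507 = 0.04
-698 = -698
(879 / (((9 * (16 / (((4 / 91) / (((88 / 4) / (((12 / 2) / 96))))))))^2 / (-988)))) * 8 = -5567 / 1065512448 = -0.00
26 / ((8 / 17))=221 / 4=55.25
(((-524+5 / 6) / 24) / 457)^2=9853321 / 4330692864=0.00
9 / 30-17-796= -8127 / 10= -812.70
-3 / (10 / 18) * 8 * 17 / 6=-122.40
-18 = -18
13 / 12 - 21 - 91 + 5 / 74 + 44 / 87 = -1420781 / 12876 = -110.34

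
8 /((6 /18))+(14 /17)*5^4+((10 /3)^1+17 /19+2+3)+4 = 534824 /969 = 551.93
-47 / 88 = -0.53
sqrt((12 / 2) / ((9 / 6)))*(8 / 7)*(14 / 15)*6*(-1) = -64 / 5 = -12.80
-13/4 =-3.25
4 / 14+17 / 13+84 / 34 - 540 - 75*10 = -1989343 / 1547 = -1285.94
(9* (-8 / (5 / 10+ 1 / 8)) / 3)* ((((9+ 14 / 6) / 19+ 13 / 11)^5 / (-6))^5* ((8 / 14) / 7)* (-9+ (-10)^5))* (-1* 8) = 397122650998931383523857993576470986721609575526031709574045803070068359375000000 / 692107474760842210035688648795748484030718106080209622501951449770580867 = 573787548.15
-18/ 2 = -9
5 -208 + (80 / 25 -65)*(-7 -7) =3311 / 5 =662.20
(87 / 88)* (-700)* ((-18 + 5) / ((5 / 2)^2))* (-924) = -1330056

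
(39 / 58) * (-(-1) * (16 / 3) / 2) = 52 / 29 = 1.79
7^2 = 49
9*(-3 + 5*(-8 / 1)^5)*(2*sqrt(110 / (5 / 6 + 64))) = -5898348*sqrt(64185) / 389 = -3841471.04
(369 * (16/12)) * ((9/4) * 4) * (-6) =-26568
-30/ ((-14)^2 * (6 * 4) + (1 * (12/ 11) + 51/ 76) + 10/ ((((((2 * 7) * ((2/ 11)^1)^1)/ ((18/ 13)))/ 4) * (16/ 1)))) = -380380/ 59683167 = -0.01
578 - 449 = 129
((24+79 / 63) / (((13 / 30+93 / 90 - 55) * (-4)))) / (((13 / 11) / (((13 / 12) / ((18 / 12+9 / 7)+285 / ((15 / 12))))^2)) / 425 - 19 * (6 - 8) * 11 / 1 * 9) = 307659625 / 10143168036696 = 0.00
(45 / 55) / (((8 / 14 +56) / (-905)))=-6335 / 484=-13.09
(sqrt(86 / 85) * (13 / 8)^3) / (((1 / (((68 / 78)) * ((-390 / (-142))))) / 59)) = 129623 * sqrt(7310) / 18176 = 609.74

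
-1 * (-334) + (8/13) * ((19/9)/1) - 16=37358/117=319.30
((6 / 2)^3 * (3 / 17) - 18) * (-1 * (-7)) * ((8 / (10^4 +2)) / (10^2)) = -21 / 28339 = -0.00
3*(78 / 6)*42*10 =16380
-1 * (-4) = 4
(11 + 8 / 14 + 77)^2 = 384400 / 49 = 7844.90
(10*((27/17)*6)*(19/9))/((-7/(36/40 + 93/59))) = -71.17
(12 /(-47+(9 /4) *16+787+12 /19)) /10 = 57 /36890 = 0.00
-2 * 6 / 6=-2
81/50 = 1.62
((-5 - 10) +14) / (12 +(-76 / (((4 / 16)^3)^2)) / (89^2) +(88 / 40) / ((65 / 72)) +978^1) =-0.00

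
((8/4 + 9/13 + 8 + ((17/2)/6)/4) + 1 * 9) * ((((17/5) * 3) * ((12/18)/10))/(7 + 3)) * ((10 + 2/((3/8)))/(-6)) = -4891019/1404000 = -3.48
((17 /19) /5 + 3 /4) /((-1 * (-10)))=0.09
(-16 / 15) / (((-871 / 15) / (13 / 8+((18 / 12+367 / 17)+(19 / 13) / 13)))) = 0.46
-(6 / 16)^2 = -9 / 64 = -0.14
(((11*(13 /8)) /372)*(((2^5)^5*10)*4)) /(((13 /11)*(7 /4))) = 20300431360 /651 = 31183458.31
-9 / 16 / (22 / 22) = -9 / 16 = -0.56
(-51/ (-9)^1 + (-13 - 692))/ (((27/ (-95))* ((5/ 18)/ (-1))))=-8858.22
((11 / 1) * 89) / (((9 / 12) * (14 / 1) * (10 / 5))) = 979 / 21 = 46.62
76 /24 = 19 /6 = 3.17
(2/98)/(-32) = -0.00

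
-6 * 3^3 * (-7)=1134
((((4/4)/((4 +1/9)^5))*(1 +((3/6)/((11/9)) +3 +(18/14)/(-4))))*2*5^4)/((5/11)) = 9292836375/970815398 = 9.57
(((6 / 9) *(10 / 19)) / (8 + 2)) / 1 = 2 / 57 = 0.04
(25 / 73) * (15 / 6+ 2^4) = 925 / 146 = 6.34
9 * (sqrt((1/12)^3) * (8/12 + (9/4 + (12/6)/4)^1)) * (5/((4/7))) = 1435 * sqrt(3)/384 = 6.47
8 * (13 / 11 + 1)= 192 / 11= 17.45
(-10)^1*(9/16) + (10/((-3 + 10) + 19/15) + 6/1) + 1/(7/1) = 2999/1736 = 1.73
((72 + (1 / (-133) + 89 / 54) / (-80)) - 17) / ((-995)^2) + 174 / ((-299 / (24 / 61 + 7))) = -44637692274054937 / 10374867826596000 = -4.30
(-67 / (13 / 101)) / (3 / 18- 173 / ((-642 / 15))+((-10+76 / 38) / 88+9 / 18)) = -47788554 / 423943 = -112.72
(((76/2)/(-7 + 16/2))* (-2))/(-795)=76/795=0.10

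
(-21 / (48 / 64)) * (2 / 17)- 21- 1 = -430 / 17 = -25.29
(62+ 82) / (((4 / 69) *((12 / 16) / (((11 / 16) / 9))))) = 253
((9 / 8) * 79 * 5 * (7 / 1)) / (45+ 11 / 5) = 124425 / 1888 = 65.90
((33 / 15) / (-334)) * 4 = -22 / 835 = -0.03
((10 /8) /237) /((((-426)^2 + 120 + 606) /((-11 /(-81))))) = 55 /13990927176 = 0.00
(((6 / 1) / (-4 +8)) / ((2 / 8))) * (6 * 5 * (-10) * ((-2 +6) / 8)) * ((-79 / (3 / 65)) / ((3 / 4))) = 2054000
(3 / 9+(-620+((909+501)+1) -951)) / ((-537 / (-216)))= -11496 / 179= -64.22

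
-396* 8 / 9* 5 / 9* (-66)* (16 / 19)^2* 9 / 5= 5947392 / 361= 16474.77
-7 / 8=-0.88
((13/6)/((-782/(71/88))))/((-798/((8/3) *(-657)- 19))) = -923/186048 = -0.00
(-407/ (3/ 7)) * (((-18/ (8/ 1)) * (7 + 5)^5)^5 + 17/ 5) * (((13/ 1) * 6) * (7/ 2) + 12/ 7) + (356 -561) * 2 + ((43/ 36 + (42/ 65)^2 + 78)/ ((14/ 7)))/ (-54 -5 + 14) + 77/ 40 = 98228589595108327868135023117122039921073/ 6844500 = 14351463159486935184182190000000000.00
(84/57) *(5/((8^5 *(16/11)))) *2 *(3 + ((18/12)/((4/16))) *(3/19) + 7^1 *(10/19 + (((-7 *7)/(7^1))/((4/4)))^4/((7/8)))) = 140562345/23658496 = 5.94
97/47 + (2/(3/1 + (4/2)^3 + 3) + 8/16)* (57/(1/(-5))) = -119197/658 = -181.15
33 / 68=0.49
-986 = -986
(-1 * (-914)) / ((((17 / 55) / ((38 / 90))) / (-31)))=-38704.61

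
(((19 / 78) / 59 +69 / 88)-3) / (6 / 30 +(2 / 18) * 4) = -6717885 / 1957384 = -3.43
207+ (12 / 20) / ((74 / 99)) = 76887 / 370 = 207.80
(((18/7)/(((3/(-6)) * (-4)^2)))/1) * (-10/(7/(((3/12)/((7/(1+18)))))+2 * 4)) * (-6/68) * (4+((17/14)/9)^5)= -12068163249295/194838670785024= -0.06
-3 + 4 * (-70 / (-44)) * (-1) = -103 / 11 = -9.36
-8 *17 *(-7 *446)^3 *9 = 37246040741952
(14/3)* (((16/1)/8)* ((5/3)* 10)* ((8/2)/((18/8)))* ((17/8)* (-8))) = -380800/81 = -4701.23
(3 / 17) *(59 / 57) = 59 / 323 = 0.18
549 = 549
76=76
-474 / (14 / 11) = -2607 / 7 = -372.43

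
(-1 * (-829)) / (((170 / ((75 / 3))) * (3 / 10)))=20725 / 51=406.37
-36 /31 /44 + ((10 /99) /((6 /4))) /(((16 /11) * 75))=-14239 /552420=-0.03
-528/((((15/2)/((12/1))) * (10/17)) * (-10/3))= 53856/125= 430.85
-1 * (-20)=20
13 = 13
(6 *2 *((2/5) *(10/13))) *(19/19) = 3.69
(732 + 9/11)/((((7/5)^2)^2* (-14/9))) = -45343125/369754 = -122.63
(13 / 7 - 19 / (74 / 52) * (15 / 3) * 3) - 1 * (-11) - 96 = -73404 / 259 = -283.41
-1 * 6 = -6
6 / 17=0.35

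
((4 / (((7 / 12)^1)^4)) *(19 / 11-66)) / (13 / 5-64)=41886720 / 1158311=36.16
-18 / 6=-3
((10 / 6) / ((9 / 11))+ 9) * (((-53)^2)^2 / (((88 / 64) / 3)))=18810906704 / 99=190009158.63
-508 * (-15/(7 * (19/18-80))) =-137160/9947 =-13.79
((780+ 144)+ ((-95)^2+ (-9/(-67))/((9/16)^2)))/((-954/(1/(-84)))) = 5999503/48322008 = 0.12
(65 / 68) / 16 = 65 / 1088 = 0.06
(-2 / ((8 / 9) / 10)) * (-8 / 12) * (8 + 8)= 240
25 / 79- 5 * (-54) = 21355 / 79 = 270.32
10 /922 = 5 /461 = 0.01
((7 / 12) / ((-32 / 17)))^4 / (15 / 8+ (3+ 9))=200533921 / 301687898112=0.00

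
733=733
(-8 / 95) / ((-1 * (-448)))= -1 / 5320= -0.00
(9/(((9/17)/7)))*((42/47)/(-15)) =-1666/235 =-7.09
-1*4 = -4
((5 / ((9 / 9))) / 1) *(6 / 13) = 30 / 13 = 2.31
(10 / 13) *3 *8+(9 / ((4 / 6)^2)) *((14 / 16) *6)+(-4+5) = 26161 / 208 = 125.77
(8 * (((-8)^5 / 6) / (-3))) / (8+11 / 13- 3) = 425984 / 171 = 2491.13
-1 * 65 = -65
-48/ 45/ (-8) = 2/ 15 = 0.13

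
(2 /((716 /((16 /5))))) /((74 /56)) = 224 /33115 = 0.01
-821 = -821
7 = 7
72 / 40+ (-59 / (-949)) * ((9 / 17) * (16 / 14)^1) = 1.84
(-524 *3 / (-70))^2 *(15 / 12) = 154449 / 245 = 630.40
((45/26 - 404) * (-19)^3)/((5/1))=71738281/130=551832.93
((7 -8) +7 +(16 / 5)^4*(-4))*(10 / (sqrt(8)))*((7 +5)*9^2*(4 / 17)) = -502317936*sqrt(2) / 2125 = -334298.75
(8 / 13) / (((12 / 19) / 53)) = 2014 / 39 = 51.64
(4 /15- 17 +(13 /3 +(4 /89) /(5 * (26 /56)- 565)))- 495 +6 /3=-505.40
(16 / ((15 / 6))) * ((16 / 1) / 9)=512 / 45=11.38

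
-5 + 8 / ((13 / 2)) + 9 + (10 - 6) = 120 / 13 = 9.23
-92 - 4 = -96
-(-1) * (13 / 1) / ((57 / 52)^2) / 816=2197 / 165699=0.01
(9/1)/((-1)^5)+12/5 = -33/5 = -6.60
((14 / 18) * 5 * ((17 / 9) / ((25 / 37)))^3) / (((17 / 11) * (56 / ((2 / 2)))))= 161025887 / 164025000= 0.98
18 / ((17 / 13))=234 / 17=13.76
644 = 644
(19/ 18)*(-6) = -19/ 3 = -6.33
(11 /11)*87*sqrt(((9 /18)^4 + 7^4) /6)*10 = 145*sqrt(230502) /4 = 17403.85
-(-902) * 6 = 5412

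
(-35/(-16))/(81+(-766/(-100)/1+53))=0.02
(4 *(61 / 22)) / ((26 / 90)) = 5490 / 143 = 38.39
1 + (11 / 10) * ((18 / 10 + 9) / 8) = 497 / 200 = 2.48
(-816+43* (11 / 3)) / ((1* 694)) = -1975 / 2082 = -0.95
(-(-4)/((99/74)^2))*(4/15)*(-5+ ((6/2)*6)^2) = 2540864/13365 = 190.11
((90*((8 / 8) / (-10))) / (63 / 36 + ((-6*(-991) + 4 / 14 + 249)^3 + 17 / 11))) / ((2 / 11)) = -747054 / 3588647625771707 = -0.00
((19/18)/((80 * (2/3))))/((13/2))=19/6240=0.00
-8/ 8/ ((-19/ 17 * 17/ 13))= 13/ 19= 0.68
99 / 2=49.50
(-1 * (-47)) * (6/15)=94/5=18.80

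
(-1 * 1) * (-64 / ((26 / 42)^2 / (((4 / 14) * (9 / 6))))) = 12096 / 169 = 71.57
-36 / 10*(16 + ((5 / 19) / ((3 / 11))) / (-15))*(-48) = 52320 / 19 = 2753.68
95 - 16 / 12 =281 / 3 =93.67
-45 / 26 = -1.73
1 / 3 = 0.33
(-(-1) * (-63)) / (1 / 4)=-252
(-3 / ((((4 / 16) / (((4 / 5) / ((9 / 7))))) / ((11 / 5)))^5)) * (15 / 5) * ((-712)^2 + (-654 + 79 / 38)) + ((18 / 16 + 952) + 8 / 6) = -72807645483816425800399 / 3246328125000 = -22427691434.86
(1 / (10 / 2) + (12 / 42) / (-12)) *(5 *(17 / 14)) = 629 / 588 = 1.07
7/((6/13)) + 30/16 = 409/24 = 17.04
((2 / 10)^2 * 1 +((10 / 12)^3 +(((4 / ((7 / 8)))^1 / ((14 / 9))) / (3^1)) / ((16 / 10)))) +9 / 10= 563849 / 264600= 2.13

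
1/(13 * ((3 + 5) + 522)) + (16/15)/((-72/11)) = -30289/186030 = -0.16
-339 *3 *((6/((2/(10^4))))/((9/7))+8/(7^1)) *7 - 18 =-166118154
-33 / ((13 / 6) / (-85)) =16830 / 13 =1294.62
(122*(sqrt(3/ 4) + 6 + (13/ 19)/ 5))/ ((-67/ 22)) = -1564772/ 6365-1342*sqrt(3)/ 67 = -280.53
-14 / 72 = -7 / 36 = -0.19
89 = 89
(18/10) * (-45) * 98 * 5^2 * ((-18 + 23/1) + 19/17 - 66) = 202022100/17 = 11883652.94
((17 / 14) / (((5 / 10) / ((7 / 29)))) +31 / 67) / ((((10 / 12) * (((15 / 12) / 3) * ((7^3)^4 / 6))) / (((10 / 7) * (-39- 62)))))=-177844032 / 941276736104005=-0.00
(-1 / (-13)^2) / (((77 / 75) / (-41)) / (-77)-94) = 3075 / 48849281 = 0.00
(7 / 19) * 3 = 21 / 19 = 1.11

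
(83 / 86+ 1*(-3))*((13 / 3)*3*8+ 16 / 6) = -28000 / 129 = -217.05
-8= -8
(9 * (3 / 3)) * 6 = 54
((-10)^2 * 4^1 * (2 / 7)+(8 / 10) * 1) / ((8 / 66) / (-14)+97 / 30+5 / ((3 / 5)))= 265848 / 26699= 9.96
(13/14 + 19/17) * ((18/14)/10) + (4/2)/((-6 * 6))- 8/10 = -17767/29988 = -0.59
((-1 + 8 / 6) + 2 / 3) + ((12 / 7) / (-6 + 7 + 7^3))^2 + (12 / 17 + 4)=35153341 / 6160868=5.71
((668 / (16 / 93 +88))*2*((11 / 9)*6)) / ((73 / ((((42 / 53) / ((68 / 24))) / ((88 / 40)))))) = 2609208 / 13483465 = 0.19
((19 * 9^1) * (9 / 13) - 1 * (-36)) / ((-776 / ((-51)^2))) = -5220207 / 10088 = -517.47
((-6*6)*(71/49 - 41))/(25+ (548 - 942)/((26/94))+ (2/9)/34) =-34692138/34098071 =-1.02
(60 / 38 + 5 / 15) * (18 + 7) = 2725 / 57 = 47.81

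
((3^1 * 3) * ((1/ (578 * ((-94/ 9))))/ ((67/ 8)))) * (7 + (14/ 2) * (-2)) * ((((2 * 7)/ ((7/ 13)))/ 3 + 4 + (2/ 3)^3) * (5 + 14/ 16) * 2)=3675/ 19363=0.19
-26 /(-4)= 13 /2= 6.50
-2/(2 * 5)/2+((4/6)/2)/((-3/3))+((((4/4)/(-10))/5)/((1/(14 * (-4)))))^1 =103/150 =0.69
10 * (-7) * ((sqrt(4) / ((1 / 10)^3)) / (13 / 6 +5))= -840000 / 43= -19534.88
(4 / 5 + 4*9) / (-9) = -184 / 45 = -4.09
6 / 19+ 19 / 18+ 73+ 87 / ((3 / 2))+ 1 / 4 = 90713 / 684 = 132.62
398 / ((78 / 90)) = 5970 / 13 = 459.23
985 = 985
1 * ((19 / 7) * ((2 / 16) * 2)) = 19 / 28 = 0.68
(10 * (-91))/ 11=-910/ 11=-82.73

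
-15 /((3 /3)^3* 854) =-15 /854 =-0.02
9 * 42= 378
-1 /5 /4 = -1 /20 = -0.05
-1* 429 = -429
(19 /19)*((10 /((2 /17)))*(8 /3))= 680 /3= 226.67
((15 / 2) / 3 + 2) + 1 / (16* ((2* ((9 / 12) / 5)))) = 113 / 24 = 4.71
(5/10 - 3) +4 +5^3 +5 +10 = 283/2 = 141.50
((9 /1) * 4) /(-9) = -4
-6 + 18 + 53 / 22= 317 / 22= 14.41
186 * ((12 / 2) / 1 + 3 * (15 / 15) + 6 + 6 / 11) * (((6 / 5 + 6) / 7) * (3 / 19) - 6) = -6498468 / 385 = -16879.14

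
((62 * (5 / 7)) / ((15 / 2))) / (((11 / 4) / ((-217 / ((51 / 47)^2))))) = -33965584 / 85833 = -395.72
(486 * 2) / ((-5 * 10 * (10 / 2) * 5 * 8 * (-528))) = 81 / 440000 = 0.00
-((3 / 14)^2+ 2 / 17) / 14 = -545 / 46648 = -0.01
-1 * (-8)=8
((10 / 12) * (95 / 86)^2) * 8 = 45125 / 5547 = 8.14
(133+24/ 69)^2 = 9406489/ 529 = 17781.64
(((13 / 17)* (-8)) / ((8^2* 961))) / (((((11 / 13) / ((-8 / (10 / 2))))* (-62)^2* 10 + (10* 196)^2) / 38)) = -3211 / 3246261555700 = -0.00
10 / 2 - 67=-62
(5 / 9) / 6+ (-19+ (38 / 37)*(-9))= -56245 / 1998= -28.15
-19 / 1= -19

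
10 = 10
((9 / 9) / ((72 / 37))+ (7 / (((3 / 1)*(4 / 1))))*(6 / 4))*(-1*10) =-125 / 9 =-13.89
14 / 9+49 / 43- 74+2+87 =6848 / 387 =17.70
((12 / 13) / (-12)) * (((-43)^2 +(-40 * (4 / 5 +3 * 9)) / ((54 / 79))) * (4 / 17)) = -23996 / 5967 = -4.02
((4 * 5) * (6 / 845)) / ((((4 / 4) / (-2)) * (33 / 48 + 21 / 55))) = -42240 / 159029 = -0.27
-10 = -10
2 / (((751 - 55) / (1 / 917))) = 1 / 319116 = 0.00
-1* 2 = -2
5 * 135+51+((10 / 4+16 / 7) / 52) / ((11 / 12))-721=10211 / 2002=5.10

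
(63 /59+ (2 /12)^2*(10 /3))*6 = 3697 /531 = 6.96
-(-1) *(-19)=-19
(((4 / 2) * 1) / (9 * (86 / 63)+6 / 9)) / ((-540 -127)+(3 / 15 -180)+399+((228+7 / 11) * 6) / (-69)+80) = -26565 / 66696712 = -0.00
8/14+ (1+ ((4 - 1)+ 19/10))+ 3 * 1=663/70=9.47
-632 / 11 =-57.45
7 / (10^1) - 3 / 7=19 / 70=0.27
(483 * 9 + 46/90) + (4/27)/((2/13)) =587044/135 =4348.47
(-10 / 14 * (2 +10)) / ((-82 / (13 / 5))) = 78 / 287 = 0.27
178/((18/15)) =445/3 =148.33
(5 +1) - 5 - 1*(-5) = 6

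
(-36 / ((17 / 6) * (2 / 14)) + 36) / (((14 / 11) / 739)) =-3658050 / 119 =-30739.92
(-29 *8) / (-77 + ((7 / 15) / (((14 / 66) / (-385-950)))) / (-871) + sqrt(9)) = 202072 / 61517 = 3.28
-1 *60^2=-3600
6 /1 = 6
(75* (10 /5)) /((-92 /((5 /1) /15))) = -25 /46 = -0.54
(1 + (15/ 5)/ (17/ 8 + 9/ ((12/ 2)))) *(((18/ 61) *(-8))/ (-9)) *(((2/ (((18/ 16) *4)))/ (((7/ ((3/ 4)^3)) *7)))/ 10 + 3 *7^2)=61081599/ 866810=70.47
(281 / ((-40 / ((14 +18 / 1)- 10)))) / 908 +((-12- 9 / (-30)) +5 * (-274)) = -25094763 / 18160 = -1381.87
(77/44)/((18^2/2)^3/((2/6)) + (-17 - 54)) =7/51018052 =0.00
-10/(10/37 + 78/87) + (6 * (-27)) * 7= -715249/626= -1142.57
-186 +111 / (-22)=-4203 / 22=-191.05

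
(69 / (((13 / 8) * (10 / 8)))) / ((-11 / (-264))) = 52992 / 65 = 815.26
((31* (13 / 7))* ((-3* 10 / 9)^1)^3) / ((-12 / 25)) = 2518750 / 567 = 4442.24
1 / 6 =0.17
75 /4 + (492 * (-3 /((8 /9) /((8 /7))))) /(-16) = 1923 /14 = 137.36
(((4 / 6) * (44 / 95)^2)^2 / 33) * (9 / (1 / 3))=1362944 / 81450625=0.02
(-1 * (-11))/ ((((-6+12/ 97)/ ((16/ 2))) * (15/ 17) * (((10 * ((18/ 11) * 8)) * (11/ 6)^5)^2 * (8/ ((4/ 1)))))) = -267138/ 231410155625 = -0.00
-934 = -934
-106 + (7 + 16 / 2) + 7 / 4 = -357 / 4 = -89.25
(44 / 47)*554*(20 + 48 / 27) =4777696 / 423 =11294.79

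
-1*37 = -37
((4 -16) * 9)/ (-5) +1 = 113/ 5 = 22.60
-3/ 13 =-0.23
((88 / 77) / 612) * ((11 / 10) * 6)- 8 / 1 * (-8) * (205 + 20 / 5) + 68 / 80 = 95510797 / 7140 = 13376.86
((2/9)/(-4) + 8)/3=143/54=2.65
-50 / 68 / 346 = -25 / 11764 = -0.00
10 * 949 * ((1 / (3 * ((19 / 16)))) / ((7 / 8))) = 1214720 / 399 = 3044.41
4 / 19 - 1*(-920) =17484 / 19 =920.21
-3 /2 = -1.50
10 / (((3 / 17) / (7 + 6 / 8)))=2635 / 6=439.17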